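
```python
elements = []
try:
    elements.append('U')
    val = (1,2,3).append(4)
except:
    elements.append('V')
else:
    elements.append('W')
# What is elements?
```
['U', 'V']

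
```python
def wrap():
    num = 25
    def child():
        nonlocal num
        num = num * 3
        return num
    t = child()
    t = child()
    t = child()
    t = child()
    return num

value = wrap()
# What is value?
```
2025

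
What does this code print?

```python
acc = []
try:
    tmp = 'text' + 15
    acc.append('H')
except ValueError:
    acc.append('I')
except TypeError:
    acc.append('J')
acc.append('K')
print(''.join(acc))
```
JK

TypeError is caught by its specific handler, not ValueError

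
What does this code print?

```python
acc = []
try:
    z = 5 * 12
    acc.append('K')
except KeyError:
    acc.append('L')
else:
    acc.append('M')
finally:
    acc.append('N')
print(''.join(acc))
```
KMN

else runs before finally when no exception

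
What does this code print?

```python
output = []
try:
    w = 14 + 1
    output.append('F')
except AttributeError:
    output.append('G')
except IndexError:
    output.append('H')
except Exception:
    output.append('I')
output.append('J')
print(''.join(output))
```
FJ

No exception, try block completes normally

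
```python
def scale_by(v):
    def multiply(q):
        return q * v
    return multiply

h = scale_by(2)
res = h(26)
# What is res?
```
52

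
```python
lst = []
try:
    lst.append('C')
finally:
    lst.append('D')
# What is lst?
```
['C', 'D']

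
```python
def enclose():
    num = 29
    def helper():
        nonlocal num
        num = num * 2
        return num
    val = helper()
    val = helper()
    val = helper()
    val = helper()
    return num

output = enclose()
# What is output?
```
464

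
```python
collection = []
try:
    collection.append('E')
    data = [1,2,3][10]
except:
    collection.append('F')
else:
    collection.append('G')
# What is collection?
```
['E', 'F']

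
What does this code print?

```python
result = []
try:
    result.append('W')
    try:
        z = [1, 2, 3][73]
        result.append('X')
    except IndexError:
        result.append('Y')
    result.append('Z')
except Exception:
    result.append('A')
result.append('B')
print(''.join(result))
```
WYZB

Inner exception caught by inner handler, outer continues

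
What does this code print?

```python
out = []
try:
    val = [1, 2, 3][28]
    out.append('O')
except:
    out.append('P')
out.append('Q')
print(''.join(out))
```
PQ

Exception raised in try, caught by bare except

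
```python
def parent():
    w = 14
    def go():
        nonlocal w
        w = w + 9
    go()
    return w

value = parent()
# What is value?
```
23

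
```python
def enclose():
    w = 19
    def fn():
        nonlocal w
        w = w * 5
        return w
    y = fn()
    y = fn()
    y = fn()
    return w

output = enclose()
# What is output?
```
2375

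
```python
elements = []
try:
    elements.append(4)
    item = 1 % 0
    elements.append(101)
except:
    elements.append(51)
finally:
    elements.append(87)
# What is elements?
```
[4, 51, 87]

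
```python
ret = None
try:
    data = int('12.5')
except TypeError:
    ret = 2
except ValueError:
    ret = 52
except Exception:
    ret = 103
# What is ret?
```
52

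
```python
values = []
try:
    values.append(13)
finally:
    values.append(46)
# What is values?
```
[13, 46]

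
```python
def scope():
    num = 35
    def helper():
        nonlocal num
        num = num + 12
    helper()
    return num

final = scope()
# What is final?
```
47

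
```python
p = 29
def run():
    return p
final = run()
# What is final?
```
29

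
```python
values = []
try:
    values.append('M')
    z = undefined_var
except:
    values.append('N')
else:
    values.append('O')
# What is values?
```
['M', 'N']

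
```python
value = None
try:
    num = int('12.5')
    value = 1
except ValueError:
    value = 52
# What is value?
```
52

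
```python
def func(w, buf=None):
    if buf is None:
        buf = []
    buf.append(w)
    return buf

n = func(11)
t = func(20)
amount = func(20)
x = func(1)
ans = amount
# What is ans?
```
[20]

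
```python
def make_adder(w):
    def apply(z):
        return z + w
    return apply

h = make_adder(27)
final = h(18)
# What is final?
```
45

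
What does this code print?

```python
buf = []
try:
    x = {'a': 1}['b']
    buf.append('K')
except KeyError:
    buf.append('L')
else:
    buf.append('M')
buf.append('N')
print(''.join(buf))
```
LN

else block skipped when exception is caught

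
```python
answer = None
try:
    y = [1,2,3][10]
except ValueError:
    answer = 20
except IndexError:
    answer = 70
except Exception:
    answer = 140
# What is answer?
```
70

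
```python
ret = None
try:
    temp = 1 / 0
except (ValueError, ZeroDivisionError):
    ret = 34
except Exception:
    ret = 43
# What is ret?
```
34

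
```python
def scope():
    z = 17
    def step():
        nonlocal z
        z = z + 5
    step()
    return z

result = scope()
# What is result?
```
22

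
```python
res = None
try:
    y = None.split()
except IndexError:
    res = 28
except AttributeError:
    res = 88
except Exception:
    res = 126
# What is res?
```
88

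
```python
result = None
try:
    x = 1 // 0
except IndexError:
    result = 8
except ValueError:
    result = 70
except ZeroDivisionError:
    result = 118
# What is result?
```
118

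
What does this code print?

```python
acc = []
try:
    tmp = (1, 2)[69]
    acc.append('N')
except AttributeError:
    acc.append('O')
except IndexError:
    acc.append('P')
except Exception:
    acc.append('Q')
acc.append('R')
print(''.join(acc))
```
PR

IndexError matches before generic Exception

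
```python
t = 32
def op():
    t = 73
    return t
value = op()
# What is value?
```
73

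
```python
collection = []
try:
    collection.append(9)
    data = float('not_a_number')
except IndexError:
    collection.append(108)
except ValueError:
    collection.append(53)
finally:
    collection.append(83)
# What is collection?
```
[9, 53, 83]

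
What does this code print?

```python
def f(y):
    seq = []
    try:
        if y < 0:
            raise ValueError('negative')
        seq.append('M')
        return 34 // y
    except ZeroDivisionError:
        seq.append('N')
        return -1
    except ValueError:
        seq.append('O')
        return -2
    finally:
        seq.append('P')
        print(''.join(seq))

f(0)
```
MNP

y=0 causes ZeroDivisionError, caught, finally prints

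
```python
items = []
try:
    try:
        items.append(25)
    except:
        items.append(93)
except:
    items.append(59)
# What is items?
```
[25]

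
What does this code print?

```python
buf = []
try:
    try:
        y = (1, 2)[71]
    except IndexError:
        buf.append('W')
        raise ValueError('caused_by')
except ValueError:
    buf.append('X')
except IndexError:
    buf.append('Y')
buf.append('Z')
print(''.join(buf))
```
WXZ

ValueError raised and caught, original IndexError not re-raised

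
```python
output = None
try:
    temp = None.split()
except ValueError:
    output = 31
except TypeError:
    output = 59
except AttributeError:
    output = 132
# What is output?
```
132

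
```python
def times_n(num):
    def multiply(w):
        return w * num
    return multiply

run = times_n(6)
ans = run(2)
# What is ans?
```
12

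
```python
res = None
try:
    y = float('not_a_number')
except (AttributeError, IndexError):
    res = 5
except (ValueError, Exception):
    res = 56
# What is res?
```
56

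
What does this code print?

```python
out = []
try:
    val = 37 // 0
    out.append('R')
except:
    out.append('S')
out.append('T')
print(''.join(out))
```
ST

Exception raised in try, caught by bare except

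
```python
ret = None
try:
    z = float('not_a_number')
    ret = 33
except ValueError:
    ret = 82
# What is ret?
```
82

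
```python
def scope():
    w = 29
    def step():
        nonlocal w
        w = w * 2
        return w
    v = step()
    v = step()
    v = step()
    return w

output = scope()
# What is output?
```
232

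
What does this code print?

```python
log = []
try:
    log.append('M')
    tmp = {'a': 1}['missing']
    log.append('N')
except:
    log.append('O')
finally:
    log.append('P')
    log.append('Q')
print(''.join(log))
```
MOPQ

Code before exception runs, then except, then all of finally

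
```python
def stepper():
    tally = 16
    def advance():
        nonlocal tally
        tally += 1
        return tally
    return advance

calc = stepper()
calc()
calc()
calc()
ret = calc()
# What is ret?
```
20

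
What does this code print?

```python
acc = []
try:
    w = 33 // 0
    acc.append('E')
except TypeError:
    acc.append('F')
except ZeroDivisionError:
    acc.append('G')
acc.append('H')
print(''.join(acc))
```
GH

ZeroDivisionError is caught by its specific handler, not TypeError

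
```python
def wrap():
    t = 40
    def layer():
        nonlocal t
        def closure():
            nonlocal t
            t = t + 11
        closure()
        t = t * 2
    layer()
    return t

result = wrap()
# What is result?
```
102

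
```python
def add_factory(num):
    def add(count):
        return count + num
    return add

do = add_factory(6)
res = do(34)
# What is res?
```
40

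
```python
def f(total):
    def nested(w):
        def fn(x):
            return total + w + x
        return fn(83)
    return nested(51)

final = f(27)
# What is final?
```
161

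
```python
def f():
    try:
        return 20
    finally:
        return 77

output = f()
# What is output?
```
77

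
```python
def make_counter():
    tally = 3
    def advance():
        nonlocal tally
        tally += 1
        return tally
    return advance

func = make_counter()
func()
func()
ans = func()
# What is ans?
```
6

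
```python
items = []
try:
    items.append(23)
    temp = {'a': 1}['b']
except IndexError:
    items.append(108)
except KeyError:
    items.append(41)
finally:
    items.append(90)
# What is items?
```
[23, 41, 90]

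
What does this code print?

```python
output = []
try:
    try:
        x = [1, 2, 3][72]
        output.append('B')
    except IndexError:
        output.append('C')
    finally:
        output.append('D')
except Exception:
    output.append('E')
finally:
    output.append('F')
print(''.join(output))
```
CDF

Both finally blocks run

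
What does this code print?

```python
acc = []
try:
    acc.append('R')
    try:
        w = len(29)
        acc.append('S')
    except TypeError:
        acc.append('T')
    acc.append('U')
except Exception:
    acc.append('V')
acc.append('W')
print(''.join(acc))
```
RTUW

Inner exception caught by inner handler, outer continues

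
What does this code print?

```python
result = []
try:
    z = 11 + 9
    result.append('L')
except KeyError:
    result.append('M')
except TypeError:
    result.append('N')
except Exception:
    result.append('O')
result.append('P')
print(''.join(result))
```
LP

No exception, try block completes normally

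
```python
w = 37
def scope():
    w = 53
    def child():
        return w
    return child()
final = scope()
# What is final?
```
53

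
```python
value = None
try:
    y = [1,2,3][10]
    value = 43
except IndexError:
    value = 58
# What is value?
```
58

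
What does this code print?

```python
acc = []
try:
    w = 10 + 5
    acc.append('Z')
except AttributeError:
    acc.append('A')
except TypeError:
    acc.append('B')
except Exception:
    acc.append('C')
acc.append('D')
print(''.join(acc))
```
ZD

No exception, try block completes normally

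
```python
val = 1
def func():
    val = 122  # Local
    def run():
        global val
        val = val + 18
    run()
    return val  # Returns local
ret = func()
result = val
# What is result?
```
19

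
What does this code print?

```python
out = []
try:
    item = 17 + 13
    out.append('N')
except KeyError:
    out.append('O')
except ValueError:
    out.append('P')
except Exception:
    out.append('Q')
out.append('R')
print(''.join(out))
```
NR

No exception, try block completes normally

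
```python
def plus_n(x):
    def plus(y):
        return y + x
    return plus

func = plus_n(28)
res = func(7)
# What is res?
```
35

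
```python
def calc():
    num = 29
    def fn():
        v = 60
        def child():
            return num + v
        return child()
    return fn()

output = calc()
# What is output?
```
89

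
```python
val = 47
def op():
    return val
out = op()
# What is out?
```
47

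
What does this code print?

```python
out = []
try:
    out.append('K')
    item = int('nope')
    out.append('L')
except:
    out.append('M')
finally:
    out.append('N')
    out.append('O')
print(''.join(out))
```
KMNO

Code before exception runs, then except, then all of finally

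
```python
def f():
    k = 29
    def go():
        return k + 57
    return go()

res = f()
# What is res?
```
86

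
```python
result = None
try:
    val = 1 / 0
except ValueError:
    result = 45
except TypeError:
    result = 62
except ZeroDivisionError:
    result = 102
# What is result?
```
102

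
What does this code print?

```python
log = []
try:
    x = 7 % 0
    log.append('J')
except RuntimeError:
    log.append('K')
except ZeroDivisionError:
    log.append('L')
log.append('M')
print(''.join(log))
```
LM

ZeroDivisionError is caught by its specific handler, not RuntimeError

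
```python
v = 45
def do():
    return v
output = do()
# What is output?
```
45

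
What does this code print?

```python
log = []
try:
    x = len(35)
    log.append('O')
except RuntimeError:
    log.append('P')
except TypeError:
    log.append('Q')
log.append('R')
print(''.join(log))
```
QR

TypeError is caught by its specific handler, not RuntimeError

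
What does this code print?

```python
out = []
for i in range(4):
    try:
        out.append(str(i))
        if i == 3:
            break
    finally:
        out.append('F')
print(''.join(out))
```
0F1F2F3F

finally runs even when breaking out of loop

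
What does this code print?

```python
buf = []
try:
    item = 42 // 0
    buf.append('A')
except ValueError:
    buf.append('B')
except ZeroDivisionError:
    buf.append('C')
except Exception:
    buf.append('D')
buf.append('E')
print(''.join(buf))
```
CE

ZeroDivisionError matches before generic Exception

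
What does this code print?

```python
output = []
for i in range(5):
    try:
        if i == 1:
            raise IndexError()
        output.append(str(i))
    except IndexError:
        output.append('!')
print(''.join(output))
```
0!234

Exception on i=1 caught, loop continues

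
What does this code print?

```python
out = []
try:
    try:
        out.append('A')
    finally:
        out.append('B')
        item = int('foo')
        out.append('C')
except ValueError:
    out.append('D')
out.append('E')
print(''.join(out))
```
ABDE

Exception in inner finally caught by outer except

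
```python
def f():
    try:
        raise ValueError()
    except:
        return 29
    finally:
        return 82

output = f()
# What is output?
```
82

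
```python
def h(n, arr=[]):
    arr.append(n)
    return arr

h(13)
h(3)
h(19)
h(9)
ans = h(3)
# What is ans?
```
[13, 3, 19, 9, 3]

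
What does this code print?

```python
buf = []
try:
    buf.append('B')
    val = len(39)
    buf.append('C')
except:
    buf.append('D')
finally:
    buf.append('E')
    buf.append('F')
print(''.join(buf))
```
BDEF

Code before exception runs, then except, then all of finally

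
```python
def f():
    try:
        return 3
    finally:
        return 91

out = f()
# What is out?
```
91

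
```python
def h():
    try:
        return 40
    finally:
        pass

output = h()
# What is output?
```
40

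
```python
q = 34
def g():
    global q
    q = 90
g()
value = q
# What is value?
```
90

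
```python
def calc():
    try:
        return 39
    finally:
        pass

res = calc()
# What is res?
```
39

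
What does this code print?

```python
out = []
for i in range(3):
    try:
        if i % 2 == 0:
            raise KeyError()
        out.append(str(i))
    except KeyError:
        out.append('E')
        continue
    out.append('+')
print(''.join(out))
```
E1+E

continue in except skips rest of loop body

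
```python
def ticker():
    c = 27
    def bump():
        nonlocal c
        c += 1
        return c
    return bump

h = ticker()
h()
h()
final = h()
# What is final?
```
30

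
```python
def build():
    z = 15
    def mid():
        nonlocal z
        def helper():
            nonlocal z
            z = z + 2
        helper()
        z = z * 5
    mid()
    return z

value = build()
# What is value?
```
85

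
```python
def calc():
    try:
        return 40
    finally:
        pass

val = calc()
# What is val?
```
40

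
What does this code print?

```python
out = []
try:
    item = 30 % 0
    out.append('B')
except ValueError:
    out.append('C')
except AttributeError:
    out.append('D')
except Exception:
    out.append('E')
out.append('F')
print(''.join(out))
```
EF

ZeroDivisionError not specifically caught, falls to Exception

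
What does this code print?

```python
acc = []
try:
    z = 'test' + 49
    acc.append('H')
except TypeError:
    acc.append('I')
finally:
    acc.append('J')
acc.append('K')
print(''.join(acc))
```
IJK

finally always runs, even after exception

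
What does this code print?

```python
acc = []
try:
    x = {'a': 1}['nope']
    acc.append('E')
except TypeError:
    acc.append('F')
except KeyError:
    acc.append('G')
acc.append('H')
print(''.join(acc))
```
GH

KeyError is caught by its specific handler, not TypeError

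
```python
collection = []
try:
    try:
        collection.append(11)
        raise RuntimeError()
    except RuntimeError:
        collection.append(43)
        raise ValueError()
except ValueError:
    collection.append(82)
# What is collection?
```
[11, 43, 82]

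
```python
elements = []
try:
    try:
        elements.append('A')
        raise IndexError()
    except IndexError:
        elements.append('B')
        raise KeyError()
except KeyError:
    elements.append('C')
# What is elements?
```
['A', 'B', 'C']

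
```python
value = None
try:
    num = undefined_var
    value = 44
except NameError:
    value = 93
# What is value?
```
93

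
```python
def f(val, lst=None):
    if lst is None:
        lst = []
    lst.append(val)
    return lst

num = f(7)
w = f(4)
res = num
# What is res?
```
[7]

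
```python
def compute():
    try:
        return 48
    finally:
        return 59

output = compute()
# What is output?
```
59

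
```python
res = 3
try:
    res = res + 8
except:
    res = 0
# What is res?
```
11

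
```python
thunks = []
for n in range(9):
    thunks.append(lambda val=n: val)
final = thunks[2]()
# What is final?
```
2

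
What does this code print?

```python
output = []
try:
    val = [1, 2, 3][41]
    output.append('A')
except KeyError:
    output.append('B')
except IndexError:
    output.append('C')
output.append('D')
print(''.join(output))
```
CD

IndexError is caught by its specific handler, not KeyError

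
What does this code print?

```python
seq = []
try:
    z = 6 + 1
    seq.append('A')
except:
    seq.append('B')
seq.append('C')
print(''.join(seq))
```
AC

No exception, try block completes normally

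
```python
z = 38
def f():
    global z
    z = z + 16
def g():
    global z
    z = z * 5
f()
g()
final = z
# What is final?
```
270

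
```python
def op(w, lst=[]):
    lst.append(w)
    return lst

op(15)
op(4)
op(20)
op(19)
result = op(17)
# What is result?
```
[15, 4, 20, 19, 17]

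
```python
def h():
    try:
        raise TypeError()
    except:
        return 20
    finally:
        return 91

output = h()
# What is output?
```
91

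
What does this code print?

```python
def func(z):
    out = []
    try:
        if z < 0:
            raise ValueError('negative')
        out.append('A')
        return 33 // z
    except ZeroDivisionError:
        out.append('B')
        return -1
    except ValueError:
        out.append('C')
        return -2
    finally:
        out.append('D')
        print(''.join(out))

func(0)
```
ABD

z=0 causes ZeroDivisionError, caught, finally prints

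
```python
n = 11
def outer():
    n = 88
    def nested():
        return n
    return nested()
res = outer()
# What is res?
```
88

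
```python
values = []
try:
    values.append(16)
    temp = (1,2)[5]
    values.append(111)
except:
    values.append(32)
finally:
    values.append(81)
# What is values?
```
[16, 32, 81]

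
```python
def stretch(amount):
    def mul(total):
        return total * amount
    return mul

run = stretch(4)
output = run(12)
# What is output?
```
48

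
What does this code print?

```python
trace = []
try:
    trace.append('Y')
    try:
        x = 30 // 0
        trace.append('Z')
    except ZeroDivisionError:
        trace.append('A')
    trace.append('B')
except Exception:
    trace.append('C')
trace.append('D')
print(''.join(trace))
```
YABD

Inner exception caught by inner handler, outer continues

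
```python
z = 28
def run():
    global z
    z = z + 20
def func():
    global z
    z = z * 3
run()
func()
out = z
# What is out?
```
144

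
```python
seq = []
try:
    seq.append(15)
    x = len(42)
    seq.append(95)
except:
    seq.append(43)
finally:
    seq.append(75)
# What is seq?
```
[15, 43, 75]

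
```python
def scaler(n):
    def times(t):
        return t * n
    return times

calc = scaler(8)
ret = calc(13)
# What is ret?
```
104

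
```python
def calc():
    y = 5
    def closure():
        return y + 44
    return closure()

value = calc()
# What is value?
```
49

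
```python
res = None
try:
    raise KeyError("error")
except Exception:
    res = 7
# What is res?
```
7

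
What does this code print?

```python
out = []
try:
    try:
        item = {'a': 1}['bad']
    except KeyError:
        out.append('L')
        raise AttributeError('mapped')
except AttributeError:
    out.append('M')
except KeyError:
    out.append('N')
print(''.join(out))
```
LM

New AttributeError raised, caught by outer AttributeError handler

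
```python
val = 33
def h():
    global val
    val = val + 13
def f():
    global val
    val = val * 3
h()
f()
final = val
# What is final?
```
138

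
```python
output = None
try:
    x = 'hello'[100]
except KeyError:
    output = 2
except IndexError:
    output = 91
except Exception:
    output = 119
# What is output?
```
91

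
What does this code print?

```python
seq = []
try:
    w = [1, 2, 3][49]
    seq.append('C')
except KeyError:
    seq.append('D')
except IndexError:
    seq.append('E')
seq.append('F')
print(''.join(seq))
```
EF

IndexError is caught by its specific handler, not KeyError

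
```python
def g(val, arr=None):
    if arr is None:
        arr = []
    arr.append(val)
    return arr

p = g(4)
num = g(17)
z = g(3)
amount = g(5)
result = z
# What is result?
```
[3]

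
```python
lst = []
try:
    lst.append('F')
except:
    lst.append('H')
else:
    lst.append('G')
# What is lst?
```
['F', 'G']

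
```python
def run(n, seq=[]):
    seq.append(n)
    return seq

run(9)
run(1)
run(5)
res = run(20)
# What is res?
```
[9, 1, 5, 20]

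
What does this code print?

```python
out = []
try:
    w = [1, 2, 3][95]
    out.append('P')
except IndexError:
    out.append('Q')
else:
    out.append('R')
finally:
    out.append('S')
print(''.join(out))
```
QS

Exception: except runs, else skipped, finally runs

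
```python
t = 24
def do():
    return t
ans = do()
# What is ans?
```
24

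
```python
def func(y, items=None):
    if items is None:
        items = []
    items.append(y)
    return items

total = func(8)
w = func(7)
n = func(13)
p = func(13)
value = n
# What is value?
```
[13]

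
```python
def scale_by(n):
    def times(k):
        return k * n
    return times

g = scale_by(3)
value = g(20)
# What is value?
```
60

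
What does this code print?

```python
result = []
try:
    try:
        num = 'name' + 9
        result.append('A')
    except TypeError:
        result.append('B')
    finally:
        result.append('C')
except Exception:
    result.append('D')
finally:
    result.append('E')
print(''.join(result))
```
BCE

Both finally blocks run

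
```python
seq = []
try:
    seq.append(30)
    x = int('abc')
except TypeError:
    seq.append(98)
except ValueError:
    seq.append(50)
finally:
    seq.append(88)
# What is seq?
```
[30, 50, 88]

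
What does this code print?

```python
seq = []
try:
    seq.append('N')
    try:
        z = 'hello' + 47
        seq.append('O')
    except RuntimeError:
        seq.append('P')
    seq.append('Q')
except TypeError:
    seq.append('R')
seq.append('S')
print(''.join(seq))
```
NRS

Inner handler doesn't match, propagates to outer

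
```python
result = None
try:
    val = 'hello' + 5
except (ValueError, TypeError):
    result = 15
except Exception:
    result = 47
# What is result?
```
15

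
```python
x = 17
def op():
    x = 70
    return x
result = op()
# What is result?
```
70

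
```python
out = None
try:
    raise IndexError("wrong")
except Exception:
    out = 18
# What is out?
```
18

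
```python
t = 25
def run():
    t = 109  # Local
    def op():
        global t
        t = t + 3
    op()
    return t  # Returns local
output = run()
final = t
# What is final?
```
28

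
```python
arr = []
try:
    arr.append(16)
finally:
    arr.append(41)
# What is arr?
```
[16, 41]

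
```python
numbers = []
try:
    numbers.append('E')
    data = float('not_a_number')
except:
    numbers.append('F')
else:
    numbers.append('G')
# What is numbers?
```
['E', 'F']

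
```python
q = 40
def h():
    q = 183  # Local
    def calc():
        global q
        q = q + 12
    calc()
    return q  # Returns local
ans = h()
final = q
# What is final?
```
52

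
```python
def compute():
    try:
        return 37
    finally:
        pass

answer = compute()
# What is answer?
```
37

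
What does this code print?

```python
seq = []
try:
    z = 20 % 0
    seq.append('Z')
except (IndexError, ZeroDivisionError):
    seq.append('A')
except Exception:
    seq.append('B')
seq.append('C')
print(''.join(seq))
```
AC

ZeroDivisionError matches tuple containing it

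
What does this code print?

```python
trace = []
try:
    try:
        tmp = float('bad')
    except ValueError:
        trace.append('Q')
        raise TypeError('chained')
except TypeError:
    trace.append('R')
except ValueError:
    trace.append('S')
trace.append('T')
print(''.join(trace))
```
QRT

TypeError raised and caught, original ValueError not re-raised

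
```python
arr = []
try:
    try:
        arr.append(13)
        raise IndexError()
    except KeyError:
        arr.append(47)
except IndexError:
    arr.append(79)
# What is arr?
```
[13, 79]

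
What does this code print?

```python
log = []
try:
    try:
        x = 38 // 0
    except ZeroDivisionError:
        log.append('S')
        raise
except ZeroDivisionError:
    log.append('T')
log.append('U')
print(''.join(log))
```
STU

raise without argument re-raises current exception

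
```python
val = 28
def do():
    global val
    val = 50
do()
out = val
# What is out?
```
50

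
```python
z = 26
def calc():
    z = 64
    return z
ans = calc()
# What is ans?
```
64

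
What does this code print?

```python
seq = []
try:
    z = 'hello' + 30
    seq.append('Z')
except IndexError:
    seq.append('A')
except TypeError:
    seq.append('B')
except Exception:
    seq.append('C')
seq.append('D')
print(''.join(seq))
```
BD

TypeError matches before generic Exception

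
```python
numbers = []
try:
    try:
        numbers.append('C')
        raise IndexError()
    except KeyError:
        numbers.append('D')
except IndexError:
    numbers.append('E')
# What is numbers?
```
['C', 'E']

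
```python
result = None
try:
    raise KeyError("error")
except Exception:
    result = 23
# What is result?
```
23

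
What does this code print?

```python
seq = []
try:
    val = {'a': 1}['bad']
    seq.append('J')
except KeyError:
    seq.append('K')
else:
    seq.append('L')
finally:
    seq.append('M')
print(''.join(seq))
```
KM

Exception: except runs, else skipped, finally runs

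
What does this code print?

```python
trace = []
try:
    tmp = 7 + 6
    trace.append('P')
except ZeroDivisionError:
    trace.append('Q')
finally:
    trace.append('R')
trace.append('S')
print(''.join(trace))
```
PRS

finally runs after normal execution too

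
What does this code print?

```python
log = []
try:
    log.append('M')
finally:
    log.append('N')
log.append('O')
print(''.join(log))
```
MNO

try/finally without except, no exception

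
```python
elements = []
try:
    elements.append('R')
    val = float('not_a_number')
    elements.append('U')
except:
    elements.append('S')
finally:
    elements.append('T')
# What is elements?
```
['R', 'S', 'T']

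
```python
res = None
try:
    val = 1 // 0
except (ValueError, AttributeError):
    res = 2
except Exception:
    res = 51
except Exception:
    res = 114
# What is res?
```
51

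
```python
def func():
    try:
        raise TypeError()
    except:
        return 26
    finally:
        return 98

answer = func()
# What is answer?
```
98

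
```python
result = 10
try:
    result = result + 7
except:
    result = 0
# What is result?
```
17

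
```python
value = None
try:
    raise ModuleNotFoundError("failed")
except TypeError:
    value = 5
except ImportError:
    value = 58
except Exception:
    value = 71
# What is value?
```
58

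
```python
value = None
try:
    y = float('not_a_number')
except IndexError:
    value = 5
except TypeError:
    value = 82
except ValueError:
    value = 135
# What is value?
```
135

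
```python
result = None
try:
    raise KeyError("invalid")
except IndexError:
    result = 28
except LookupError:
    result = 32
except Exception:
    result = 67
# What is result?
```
32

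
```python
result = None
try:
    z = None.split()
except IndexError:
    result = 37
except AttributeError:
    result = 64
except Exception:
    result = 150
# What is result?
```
64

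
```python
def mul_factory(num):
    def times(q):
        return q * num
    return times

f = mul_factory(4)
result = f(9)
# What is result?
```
36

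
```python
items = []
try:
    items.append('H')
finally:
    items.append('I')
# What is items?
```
['H', 'I']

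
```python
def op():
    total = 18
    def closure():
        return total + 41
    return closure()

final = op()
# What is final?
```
59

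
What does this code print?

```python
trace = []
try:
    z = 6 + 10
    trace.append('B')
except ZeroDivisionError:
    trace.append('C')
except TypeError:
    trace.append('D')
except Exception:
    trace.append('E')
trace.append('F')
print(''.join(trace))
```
BF

No exception, try block completes normally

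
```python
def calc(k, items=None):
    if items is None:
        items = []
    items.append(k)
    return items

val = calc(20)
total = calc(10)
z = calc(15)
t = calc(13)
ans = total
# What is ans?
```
[10]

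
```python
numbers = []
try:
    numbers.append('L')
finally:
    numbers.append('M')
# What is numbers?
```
['L', 'M']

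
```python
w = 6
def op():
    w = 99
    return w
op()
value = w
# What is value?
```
6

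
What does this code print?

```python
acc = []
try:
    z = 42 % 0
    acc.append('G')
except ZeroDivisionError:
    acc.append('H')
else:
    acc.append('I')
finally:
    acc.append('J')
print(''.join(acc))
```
HJ

Exception: except runs, else skipped, finally runs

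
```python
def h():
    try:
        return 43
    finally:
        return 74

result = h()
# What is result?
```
74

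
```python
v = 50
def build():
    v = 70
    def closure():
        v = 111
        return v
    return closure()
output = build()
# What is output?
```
111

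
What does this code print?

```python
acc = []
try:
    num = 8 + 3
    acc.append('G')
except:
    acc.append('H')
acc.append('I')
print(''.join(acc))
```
GI

No exception, try block completes normally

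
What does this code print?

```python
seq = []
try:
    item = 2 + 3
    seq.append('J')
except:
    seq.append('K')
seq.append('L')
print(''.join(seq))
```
JL

No exception, try block completes normally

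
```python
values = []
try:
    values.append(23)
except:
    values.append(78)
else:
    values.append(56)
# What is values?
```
[23, 56]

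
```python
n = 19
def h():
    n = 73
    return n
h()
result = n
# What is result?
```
19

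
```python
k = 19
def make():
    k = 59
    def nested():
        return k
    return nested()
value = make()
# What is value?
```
59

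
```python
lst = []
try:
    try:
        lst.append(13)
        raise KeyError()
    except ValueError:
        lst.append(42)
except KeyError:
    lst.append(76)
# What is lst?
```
[13, 76]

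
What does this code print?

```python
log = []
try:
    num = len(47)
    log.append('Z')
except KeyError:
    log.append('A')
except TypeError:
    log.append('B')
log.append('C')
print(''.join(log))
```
BC

TypeError is caught by its specific handler, not KeyError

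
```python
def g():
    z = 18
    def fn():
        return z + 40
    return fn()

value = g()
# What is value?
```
58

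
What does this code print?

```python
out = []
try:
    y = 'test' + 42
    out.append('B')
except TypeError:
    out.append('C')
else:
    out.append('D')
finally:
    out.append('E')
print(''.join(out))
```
CE

Exception: except runs, else skipped, finally runs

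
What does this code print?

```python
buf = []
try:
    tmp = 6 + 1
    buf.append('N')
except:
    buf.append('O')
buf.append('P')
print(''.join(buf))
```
NP

No exception, try block completes normally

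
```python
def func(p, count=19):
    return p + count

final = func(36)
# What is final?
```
55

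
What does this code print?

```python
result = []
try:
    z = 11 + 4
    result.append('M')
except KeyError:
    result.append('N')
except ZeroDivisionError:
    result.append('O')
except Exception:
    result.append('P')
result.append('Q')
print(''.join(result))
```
MQ

No exception, try block completes normally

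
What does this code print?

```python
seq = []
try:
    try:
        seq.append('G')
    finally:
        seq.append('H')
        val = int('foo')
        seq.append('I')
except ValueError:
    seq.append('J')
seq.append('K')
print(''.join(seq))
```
GHJK

Exception in inner finally caught by outer except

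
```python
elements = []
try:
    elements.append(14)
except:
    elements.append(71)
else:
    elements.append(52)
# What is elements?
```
[14, 52]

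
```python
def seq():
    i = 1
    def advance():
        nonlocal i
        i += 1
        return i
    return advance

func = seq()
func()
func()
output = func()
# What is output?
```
4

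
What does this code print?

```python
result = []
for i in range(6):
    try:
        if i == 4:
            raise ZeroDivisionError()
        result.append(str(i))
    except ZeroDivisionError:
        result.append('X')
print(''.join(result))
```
0123X5

Exception on i=4 caught, loop continues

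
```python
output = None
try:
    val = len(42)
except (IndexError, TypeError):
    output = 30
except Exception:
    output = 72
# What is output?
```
30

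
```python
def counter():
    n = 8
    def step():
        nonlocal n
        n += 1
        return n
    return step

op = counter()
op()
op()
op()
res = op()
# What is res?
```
12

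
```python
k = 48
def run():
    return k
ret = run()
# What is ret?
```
48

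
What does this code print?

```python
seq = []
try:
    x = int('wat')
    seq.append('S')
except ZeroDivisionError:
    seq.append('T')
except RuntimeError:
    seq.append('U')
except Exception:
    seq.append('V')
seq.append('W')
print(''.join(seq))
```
VW

ValueError not specifically caught, falls to Exception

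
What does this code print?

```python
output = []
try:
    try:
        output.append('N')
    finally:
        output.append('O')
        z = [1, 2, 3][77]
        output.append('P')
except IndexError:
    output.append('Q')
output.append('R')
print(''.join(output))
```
NOQR

Exception in inner finally caught by outer except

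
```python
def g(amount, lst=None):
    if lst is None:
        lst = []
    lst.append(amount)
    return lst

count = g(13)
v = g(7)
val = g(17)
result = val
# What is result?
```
[17]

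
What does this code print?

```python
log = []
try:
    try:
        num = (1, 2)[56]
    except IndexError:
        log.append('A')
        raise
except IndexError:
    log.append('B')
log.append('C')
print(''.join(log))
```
ABC

raise without argument re-raises current exception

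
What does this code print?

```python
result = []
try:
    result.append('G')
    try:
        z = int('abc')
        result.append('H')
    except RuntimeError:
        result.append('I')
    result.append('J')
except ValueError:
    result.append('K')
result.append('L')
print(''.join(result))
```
GKL

Inner handler doesn't match, propagates to outer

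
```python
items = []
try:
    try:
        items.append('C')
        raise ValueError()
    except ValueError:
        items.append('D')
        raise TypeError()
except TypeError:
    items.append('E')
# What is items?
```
['C', 'D', 'E']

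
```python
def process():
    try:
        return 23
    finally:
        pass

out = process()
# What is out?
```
23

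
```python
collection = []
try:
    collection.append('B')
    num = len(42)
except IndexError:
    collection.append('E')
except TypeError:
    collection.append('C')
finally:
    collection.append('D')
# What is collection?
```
['B', 'C', 'D']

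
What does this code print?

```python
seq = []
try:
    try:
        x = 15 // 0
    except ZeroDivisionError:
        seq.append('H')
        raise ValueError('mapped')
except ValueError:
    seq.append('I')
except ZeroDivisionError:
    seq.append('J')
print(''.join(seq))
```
HI

New ValueError raised, caught by outer ValueError handler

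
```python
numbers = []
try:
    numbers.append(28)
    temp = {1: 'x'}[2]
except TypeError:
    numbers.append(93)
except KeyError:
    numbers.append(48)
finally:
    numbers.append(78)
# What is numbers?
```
[28, 48, 78]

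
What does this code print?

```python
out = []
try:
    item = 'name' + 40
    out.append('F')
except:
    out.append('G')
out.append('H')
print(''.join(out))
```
GH

Exception raised in try, caught by bare except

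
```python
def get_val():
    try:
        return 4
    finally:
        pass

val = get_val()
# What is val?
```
4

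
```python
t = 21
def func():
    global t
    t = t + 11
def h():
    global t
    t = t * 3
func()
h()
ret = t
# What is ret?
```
96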